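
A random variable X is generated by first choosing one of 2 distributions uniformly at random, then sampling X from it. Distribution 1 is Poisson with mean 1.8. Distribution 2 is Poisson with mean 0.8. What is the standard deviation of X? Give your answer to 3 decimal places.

1.245

Per component, 1: μ=1.8, E[X²]=5.04; 2: μ=0.8, E[X²]=1.44.
E[X] = 0.5·1.8 + 0.5·0.8 = 1.3.
E[X²] = 0.5·5.04 + 0.5·1.44 = 3.24.
Var(X) = E[X²] − (E[X])² = 3.24 − 1.69 = 1.55.
SD(X) = √1.55 = 1.24499.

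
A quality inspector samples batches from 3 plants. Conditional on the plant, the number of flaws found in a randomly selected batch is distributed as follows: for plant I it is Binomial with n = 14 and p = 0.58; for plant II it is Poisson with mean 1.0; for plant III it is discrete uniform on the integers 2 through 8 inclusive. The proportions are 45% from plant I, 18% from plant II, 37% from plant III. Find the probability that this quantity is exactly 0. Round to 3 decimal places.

0.066

Conditional on each plant, P(X = 0): I: 5.31484e-06; II: 0.367879; III: 0.
By total probability, P(X = 0) = 0.45·5.31484e-06 + 0.18·0.367879 + 0.37·0 = 0.0662207.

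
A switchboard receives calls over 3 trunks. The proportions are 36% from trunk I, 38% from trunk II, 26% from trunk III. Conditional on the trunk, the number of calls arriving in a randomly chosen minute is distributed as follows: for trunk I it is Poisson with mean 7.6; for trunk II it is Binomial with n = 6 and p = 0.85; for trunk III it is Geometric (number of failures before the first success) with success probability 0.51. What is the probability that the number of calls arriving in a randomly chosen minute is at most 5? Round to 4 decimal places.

0.5761

Conditional on each trunk, P(X ≤ 5): I: 0.230681; II: 0.62285; III: 0.986159.
By total probability, P(X ≤ 5) = 0.36·0.230681 + 0.38·0.62285 + 0.26·0.986159 = 0.57613.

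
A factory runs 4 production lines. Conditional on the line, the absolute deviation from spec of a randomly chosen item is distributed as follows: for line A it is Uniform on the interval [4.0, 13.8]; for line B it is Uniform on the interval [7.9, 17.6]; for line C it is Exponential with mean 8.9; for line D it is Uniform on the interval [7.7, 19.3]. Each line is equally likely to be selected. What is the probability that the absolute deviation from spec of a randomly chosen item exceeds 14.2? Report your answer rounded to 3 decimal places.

Conditional on each line, P(X > 14.2): A: 0; B: 0.350515; C: 0.202806; D: 0.439655.
By total probability, P(X > 14.2) = 0.25·0 + 0.25·0.350515 + 0.25·0.202806 + 0.25·0.439655 = 0.248244.

0.248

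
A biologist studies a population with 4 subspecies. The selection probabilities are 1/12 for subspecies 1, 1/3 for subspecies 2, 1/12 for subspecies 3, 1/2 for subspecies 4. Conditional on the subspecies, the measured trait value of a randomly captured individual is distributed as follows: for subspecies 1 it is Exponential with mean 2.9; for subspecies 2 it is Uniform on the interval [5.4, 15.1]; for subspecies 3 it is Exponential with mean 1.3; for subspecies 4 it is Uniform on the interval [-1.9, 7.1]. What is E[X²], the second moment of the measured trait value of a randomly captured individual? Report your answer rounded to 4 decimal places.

For each component E[X²] = Var + (mean)², giving 1: 16.82; 2: 112.903; 3: 3.38; 4: 13.51.
Overall E[X²] = 0.0833333·16.82 + 0.333333·112.903 + 0.0833333·3.38 + 0.5·13.51 = 46.0728.

46.0728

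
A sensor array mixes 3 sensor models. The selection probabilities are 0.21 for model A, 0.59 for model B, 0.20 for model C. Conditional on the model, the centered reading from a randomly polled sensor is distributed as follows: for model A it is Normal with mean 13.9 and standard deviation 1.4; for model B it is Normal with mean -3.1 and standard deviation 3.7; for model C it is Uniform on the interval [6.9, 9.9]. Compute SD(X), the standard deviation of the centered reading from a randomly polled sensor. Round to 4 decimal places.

7.8308

Per component, A: μ=13.9, E[X²]=195.17; B: μ=-3.1, E[X²]=23.3; C: μ=8.4, E[X²]=71.31.
E[X] = 0.21·13.9 + 0.59·-3.1 + 0.2·8.4 = 2.77.
E[X²] = 0.21·195.17 + 0.59·23.3 + 0.2·71.31 = 68.9947.
Var(X) = E[X²] − (E[X])² = 68.9947 − 7.6729 = 61.3218.
SD(X) = √61.3218 = 7.83082.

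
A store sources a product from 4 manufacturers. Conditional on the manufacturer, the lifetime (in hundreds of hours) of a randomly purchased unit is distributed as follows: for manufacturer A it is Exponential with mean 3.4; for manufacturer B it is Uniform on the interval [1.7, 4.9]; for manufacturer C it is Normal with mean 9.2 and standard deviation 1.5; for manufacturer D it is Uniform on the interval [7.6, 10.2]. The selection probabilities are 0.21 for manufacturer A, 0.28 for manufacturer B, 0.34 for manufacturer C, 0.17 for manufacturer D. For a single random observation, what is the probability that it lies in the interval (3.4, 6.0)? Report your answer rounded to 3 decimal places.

Conditional on each manufacturer, P(3.4 < X < 6.0): A: 0.196642; B: 0.46875; C: 0.0163935; D: 0.
By total probability, P(3.4 < X < 6.0) = 0.21·0.196642 + 0.28·0.46875 + 0.34·0.0163935 + 0.17·0 = 0.178119.

0.178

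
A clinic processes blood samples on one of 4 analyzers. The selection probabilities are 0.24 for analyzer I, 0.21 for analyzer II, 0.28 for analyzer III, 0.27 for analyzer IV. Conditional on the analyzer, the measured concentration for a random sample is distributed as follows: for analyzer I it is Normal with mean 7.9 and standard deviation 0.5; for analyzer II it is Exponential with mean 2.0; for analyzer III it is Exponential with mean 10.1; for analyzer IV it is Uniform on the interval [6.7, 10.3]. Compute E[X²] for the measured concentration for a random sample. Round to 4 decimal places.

93.6431

For each component E[X²] = Var + (mean)², giving I: 62.66; II: 8; III: 204.02; IV: 73.33.
Overall E[X²] = 0.24·62.66 + 0.21·8 + 0.28·204.02 + 0.27·73.33 = 93.6431.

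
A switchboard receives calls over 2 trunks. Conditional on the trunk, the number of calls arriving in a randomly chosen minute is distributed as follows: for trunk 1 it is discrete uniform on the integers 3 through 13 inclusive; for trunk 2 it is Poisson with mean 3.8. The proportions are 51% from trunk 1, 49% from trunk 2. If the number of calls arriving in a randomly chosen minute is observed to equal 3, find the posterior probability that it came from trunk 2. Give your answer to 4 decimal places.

0.6838

Likelihoods P(X=3 | ·): 1: 0.0909091; 2: 0.204588.
Posterior ∝ prior × likelihood. Numerator for 2: 0.49·0.204588 = 0.100248.
Normalizing constant: 0.51·0.0909091 + 0.49·0.204588 = 0.146612.
P(2 | observation) = 0.100248 / 0.146612 = 0.683766.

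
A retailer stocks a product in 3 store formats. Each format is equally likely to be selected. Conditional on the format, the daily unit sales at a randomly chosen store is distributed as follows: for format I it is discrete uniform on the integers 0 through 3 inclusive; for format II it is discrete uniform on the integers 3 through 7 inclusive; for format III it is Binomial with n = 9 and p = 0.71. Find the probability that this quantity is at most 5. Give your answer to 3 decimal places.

0.616

Conditional on each format, P(X ≤ 5): I: 1; II: 0.6; III: 0.24781.
By total probability, P(X ≤ 5) = 0.333333·1 + 0.333333·0.6 + 0.333333·0.24781 = 0.615937.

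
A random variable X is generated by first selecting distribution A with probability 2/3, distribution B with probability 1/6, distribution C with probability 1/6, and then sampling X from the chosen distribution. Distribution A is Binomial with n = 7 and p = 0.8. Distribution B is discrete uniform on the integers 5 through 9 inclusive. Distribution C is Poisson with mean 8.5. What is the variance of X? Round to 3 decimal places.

3.711

Per component, A: μ=5.6, E[X²]=32.48; B: μ=7, E[X²]=51; C: μ=8.5, E[X²]=80.75.
E[X] = 0.666667·5.6 + 0.166667·7 + 0.166667·8.5 = 6.31667.
E[X²] = 0.666667·32.48 + 0.166667·51 + 0.166667·80.75 = 43.6117.
Var(X) = E[X²] − (E[X])² = 43.6117 − 39.9003 = 3.71139.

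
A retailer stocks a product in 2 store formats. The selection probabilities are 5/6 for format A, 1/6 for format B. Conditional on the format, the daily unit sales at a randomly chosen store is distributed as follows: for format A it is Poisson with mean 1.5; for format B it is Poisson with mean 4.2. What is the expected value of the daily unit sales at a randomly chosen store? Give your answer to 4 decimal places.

1.9500

Component means — A: 1.5; B: 4.2.
E[X] = 0.833333·1.5 + 0.166667·4.2 = 1.95.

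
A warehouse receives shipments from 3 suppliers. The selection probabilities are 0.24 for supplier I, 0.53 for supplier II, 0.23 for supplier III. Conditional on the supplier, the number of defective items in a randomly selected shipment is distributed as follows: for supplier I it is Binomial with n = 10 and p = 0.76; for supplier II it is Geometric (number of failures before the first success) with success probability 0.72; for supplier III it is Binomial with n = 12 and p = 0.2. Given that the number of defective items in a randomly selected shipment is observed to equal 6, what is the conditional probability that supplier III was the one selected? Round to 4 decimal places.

0.0991

Likelihoods P(X=6 | ·): I: 0.13426; II: 0.000346961; III: 0.0155021.
Posterior ∝ prior × likelihood. Numerator for III: 0.23·0.0155021 = 0.00356549.
Normalizing constant: 0.24·0.13426 + 0.53·0.000346961 + 0.23·0.0155021 = 0.0359717.
P(III | observation) = 0.00356549 / 0.0359717 = 0.0991194.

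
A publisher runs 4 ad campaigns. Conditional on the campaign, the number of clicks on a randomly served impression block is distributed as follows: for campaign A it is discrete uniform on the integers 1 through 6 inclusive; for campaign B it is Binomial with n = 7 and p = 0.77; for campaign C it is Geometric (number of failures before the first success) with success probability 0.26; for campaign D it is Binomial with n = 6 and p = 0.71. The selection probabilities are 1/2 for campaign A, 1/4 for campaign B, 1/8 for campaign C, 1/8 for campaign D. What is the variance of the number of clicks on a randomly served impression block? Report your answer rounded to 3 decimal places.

4.074

Per component, A: μ=3.5, E[X²]=15.1667; B: μ=5.39, E[X²]=30.2918; C: μ=2.84615, E[X²]=19.0473; D: μ=4.26, E[X²]=19.383.
E[X] = 0.5·3.5 + 0.25·5.39 + 0.125·2.84615 + 0.125·4.26 = 3.98577.
E[X²] = 0.5·15.1667 + 0.25·30.2918 + 0.125·19.0473 + 0.125·19.383 = 19.9601.
Var(X) = E[X²] − (E[X])² = 19.9601 − 15.8864 = 4.07372.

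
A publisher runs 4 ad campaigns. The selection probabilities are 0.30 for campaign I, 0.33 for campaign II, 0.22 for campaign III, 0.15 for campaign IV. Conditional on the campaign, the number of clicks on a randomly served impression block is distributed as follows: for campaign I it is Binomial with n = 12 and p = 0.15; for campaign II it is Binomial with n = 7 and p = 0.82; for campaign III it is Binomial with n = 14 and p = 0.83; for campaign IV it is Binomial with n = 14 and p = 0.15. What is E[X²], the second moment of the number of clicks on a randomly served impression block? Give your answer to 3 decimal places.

For each component E[X²] = Var + (mean)², giving I: 4.77; II: 33.9808; III: 137; IV: 6.195.
Overall E[X²] = 0.3·4.77 + 0.33·33.9808 + 0.22·137 + 0.15·6.195 = 43.7139.

43.714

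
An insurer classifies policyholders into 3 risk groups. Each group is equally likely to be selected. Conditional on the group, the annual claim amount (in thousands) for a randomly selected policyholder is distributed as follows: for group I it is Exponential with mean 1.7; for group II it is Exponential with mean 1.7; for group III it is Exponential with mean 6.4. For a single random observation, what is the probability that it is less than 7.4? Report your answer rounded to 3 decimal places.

Conditional on each group, P(X < 7.4): I: 0.987131; II: 0.987131; III: 0.685336.
By total probability, P(X < 7.4) = 0.333333·0.987131 + 0.333333·0.987131 + 0.333333·0.685336 = 0.886533.

0.887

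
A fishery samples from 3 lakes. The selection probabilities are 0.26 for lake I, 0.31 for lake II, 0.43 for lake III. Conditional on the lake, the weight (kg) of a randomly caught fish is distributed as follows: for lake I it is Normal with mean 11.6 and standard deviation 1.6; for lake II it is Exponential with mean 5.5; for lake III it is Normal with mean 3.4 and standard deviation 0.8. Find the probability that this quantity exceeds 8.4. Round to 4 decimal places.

Conditional on each lake, P(X > 8.4): I: 0.97725; II: 0.217127; III: 2.05226e-10.
By total probability, P(X > 8.4) = 0.26·0.97725 + 0.31·0.217127 + 0.43·2.05226e-10 = 0.321394.

0.3214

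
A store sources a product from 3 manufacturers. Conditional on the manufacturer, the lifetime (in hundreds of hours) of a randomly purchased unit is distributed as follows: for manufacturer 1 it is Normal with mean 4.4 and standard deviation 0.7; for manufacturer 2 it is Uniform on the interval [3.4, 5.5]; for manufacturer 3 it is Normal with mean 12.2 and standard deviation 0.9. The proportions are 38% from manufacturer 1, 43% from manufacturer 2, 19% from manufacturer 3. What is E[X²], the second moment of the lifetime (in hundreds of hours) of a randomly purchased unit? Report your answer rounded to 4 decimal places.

For each component E[X²] = Var + (mean)², giving 1: 19.85; 2: 20.17; 3: 149.65.
Overall E[X²] = 0.38·19.85 + 0.43·20.17 + 0.19·149.65 = 44.6496.

44.6496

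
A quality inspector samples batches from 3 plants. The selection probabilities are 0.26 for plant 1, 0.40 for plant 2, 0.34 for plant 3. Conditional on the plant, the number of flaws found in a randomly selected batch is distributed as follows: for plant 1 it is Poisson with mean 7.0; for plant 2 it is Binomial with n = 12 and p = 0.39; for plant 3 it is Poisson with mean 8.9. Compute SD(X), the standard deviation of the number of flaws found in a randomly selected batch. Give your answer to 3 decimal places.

3.048

Per component, 1: μ=7, E[X²]=56; 2: μ=4.68, E[X²]=24.7572; 3: μ=8.9, E[X²]=88.11.
E[X] = 0.26·7 + 0.4·4.68 + 0.34·8.9 = 6.718.
E[X²] = 0.26·56 + 0.4·24.7572 + 0.34·88.11 = 54.4203.
Var(X) = E[X²] − (E[X])² = 54.4203 − 45.1315 = 9.28876.
SD(X) = √9.28876 = 3.04775.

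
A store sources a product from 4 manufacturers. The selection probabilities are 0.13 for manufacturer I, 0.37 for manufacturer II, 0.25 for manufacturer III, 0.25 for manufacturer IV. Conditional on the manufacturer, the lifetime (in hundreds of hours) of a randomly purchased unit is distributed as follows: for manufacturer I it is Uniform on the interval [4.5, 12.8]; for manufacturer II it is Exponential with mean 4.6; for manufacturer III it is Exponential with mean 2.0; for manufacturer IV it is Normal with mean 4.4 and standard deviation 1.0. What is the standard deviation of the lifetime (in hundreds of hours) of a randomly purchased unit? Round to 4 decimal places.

3.6916

Per component, I: μ=8.65, E[X²]=80.5633; II: μ=4.6, E[X²]=42.32; III: μ=2, E[X²]=8; IV: μ=4.4, E[X²]=20.36.
E[X] = 0.13·8.65 + 0.37·4.6 + 0.25·2 + 0.25·4.4 = 4.4265.
E[X²] = 0.13·80.5633 + 0.37·42.32 + 0.25·8 + 0.25·20.36 = 33.2216.
Var(X) = E[X²] − (E[X])² = 33.2216 − 19.5939 = 13.6277.
SD(X) = √13.6277 = 3.69158.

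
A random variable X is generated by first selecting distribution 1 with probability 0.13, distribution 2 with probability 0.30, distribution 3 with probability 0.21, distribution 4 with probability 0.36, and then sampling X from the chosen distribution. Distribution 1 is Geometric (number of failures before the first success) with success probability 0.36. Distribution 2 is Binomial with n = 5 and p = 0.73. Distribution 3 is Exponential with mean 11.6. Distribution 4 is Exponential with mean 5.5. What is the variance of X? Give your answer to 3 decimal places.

Per component, 1: μ=1.77778, E[X²]=8.09877; 2: μ=3.65, E[X²]=14.308; 3: μ=11.6, E[X²]=269.12; 4: μ=5.5, E[X²]=60.5.
E[X] = 0.13·1.77778 + 0.3·3.65 + 0.21·11.6 + 0.36·5.5 = 5.74211.
E[X²] = 0.13·8.09877 + 0.3·14.308 + 0.21·269.12 + 0.36·60.5 = 83.6404.
Var(X) = E[X²] − (E[X])² = 83.6404 − 32.9718 = 50.6686.

50.669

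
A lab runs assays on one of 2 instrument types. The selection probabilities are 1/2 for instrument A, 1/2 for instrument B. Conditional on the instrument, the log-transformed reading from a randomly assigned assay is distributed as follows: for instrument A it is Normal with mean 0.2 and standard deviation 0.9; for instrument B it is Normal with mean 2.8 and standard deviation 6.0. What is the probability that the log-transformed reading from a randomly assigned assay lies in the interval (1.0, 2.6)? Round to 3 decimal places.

0.144

Conditional on each instrument, P(1.0 < X < 2.6): A: 0.183201; B: 0.104616.
By total probability, P(1.0 < X < 2.6) = 0.5·0.183201 + 0.5·0.104616 = 0.143908.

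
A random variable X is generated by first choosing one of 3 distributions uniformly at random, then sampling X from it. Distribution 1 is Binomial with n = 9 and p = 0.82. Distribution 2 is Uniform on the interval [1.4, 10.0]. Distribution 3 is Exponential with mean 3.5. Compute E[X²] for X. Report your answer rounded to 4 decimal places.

For each component E[X²] = Var + (mean)², giving 1: 55.7928; 2: 38.6533; 3: 24.5.
Overall E[X²] = 0.333333·55.7928 + 0.333333·38.6533 + 0.333333·24.5 = 39.6487.

39.6487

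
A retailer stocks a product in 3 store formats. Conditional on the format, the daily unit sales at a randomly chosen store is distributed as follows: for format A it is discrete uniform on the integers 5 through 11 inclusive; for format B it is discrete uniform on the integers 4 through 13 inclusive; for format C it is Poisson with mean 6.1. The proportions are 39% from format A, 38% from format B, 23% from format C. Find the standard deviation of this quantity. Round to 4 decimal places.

2.6386

Per component, A: μ=8, E[X²]=68; B: μ=8.5, E[X²]=80.5; C: μ=6.1, E[X²]=43.31.
E[X] = 0.39·8 + 0.38·8.5 + 0.23·6.1 = 7.753.
E[X²] = 0.39·68 + 0.38·80.5 + 0.23·43.31 = 67.0713.
Var(X) = E[X²] − (E[X])² = 67.0713 − 60.109 = 6.96229.
SD(X) = √6.96229 = 2.63862.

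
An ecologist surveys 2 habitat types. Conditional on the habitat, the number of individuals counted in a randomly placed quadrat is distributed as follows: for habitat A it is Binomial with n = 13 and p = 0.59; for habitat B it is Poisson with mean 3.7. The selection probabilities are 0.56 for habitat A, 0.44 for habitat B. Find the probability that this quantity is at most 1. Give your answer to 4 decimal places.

Conditional on each habitat, P(X ≤ 1): A: 0.000182313; B: 0.116201.
By total probability, P(X ≤ 1) = 0.56·0.000182313 + 0.44·0.116201 = 0.0512303.

0.0512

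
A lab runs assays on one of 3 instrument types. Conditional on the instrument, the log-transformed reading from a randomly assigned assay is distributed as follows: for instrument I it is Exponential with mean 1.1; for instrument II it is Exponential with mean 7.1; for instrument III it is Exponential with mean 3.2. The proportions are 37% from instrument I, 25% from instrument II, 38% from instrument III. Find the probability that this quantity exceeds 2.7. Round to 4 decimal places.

0.3661

Conditional on each instrument, P(X > 2.7): I: 0.0859022; II: 0.683669; III: 0.430095.
By total probability, P(X > 2.7) = 0.37·0.0859022 + 0.25·0.683669 + 0.38·0.430095 = 0.366137.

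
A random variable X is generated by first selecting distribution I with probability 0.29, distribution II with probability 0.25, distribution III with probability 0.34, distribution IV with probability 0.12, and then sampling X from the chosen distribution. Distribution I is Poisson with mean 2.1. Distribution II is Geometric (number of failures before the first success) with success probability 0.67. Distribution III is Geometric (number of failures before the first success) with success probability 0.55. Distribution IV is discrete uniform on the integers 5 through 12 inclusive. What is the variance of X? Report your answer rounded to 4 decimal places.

Per component, I: μ=2.1, E[X²]=6.51; II: μ=0.492537, E[X²]=0.977723; III: μ=0.818182, E[X²]=2.15702; IV: μ=8.5, E[X²]=77.5.
E[X] = 0.29·2.1 + 0.25·0.492537 + 0.34·0.818182 + 0.12·8.5 = 2.03032.
E[X²] = 0.29·6.51 + 0.25·0.977723 + 0.34·2.15702 + 0.12·77.5 = 12.1657.
Var(X) = E[X²] − (E[X])² = 12.1657 − 4.12218 = 8.04354.

8.0435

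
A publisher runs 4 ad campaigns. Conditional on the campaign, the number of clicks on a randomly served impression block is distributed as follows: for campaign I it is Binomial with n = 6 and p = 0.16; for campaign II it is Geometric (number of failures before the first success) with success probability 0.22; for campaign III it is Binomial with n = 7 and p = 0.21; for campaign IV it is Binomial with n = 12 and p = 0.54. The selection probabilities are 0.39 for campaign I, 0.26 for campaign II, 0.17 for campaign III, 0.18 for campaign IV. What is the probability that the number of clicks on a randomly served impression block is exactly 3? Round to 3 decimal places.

0.073

Conditional on each campaign, P(X = 3): I: 0.0485543; II: 0.104401; III: 0.126251; IV: 0.0319466.
By total probability, P(X = 3) = 0.39·0.0485543 + 0.26·0.104401 + 0.17·0.126251 + 0.18·0.0319466 = 0.0732936.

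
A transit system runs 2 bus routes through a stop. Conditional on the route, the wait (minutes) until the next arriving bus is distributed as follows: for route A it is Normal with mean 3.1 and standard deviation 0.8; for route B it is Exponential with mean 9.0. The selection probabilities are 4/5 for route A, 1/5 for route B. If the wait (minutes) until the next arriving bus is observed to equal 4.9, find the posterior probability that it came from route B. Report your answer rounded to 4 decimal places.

0.2889

Likelihoods f(4.9 | ·): A: 0.0396746; B: 0.0644627.
Posterior ∝ prior × likelihood. Numerator for B: 0.2·0.0644627 = 0.0128925.
Normalizing constant: 0.8·0.0396746 + 0.2·0.0644627 = 0.0446322.
P(B | observation) = 0.0128925 / 0.0446322 = 0.288862.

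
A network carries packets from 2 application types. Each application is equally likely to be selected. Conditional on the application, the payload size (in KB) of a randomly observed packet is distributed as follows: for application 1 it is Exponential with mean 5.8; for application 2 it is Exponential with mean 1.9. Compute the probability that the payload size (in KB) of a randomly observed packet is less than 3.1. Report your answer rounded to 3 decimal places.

Conditional on each application, P(X < 3.1): 1: 0.414028; 2: 0.80438.
By total probability, P(X < 3.1) = 0.5·0.414028 + 0.5·0.80438 = 0.609204.

0.609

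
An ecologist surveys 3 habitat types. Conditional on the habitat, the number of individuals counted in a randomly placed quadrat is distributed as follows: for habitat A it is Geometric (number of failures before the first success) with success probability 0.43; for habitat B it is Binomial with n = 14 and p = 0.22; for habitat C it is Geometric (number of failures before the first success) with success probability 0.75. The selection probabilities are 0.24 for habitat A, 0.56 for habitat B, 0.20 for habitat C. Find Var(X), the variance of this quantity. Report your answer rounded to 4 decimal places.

Per component, A: μ=1.32558, E[X²]=4.83991; B: μ=3.08, E[X²]=11.8888; C: μ=0.333333, E[X²]=0.555556.
E[X] = 0.24·1.32558 + 0.56·3.08 + 0.2·0.333333 = 2.10961.
E[X²] = 0.24·4.83991 + 0.56·11.8888 + 0.2·0.555556 = 7.93042.
Var(X) = E[X²] − (E[X])² = 7.93042 − 4.45044 = 3.47998.

3.4800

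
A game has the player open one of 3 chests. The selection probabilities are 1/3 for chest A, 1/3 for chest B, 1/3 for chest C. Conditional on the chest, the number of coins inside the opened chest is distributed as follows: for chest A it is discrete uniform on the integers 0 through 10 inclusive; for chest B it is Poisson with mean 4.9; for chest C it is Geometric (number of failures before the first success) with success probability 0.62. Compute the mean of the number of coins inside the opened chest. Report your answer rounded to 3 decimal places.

Component means — A: 5; B: 4.9; C: 0.612903.
E[X] = 0.333333·5 + 0.333333·4.9 + 0.333333·0.612903 = 3.5043.

3.504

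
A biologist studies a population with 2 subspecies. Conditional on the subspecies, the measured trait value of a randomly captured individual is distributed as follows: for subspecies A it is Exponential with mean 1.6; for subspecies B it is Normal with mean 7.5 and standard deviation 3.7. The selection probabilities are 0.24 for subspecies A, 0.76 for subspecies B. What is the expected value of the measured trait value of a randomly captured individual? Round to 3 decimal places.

6.084

Component means — A: 1.6; B: 7.5.
E[X] = 0.24·1.6 + 0.76·7.5 = 6.084.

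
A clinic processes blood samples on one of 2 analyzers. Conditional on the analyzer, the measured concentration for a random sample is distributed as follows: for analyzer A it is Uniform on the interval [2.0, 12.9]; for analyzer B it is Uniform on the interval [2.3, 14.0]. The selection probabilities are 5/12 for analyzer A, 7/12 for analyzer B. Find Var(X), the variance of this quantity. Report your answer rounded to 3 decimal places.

10.899

Per component, A: μ=7.45, E[X²]=65.4033; B: μ=8.15, E[X²]=77.83.
E[X] = 0.416667·7.45 + 0.583333·8.15 = 7.85833.
E[X²] = 0.416667·65.4033 + 0.583333·77.83 = 72.6522.
Var(X) = E[X²] − (E[X])² = 72.6522 − 61.7534 = 10.8988.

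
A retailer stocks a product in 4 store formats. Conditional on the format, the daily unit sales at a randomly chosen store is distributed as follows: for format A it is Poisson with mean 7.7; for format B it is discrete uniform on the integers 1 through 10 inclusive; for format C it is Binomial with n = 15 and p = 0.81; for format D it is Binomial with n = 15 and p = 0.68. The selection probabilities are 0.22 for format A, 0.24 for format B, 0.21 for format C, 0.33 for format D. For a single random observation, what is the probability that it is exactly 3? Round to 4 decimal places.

0.0316

Conditional on each format, P(X = 3): A: 0.0344551; B: 0.1; C: 5.35192e-07; D: 0.000164945.
By total probability, P(X = 3) = 0.22·0.0344551 + 0.24·0.1 + 0.21·5.35192e-07 + 0.33·0.000164945 = 0.0316347.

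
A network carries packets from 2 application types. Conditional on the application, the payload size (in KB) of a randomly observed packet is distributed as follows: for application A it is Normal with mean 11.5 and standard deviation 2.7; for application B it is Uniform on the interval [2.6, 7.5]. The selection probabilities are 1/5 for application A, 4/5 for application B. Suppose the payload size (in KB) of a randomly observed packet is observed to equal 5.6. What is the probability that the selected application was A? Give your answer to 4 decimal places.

0.0164

Likelihoods f(5.6 | ·): A: 0.0135725; B: 0.204082.
Posterior ∝ prior × likelihood. Numerator for A: 0.2·0.0135725 = 0.00271451.
Normalizing constant: 0.2·0.0135725 + 0.8·0.204082 = 0.16598.
P(A | observation) = 0.00271451 / 0.16598 = 0.0163544.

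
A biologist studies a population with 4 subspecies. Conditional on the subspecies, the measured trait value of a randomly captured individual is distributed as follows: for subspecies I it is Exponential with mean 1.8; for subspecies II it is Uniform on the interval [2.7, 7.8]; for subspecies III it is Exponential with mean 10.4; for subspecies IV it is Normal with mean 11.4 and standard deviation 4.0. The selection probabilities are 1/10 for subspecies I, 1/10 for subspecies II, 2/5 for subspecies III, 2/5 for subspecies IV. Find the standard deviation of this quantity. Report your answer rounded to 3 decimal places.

7.727

Per component, I: μ=1.8, E[X²]=6.48; II: μ=5.25, E[X²]=29.73; III: μ=10.4, E[X²]=216.32; IV: μ=11.4, E[X²]=145.96.
E[X] = 0.1·1.8 + 0.1·5.25 + 0.4·10.4 + 0.4·11.4 = 9.425.
E[X²] = 0.1·6.48 + 0.1·29.73 + 0.4·216.32 + 0.4·145.96 = 148.533.
Var(X) = E[X²] − (E[X])² = 148.533 − 88.8306 = 59.7024.
SD(X) = √59.7024 = 7.72673.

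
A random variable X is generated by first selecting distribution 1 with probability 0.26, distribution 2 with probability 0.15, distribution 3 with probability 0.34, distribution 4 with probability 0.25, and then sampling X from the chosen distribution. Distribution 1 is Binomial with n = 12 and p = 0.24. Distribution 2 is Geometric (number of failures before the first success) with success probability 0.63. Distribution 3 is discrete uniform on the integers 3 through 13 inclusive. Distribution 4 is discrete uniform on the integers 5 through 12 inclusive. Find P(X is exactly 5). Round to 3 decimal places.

0.087

Conditional on each component, P(X = 5): 1: 0.0923584; 2: 0.00436867; 3: 0.0909091; 4: 0.125.
By total probability, P(X = 5) = 0.26·0.0923584 + 0.15·0.00436867 + 0.34·0.0909091 + 0.25·0.125 = 0.0868276.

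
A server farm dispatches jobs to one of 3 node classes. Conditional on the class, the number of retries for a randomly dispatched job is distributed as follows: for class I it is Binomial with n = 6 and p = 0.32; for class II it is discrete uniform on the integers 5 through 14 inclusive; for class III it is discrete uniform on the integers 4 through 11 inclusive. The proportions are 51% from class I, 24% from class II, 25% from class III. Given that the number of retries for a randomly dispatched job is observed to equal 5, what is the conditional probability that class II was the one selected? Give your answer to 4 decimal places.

Likelihoods P(X=5 | ·): I: 0.0136902; II: 0.1; III: 0.125.
Posterior ∝ prior × likelihood. Numerator for II: 0.24·0.1 = 0.024.
Normalizing constant: 0.51·0.0136902 + 0.24·0.1 + 0.25·0.125 = 0.062232.
P(II | observation) = 0.024 / 0.062232 = 0.385654.

0.3857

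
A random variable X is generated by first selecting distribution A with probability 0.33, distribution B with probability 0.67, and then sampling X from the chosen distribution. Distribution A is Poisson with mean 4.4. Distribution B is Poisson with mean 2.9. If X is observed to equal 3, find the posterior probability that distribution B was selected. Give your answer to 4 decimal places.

Likelihoods P(X=3 | ·): A: 0.174305; B: 0.22366.
Posterior ∝ prior × likelihood. Numerator for B: 0.67·0.22366 = 0.149852.
Normalizing constant: 0.33·0.174305 + 0.67·0.22366 = 0.207373.
P(B | observation) = 0.149852 / 0.207373 = 0.722622.

0.7226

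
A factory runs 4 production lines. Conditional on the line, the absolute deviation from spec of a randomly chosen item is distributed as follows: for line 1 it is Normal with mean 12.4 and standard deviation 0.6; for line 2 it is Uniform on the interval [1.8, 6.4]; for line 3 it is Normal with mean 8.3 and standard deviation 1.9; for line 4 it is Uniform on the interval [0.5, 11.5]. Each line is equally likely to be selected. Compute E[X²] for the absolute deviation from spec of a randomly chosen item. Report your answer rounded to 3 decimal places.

For each component E[X²] = Var + (mean)², giving 1: 154.12; 2: 18.5733; 3: 72.5; 4: 46.0833.
Overall E[X²] = 0.25·154.12 + 0.25·18.5733 + 0.25·72.5 + 0.25·46.0833 = 72.8192.

72.819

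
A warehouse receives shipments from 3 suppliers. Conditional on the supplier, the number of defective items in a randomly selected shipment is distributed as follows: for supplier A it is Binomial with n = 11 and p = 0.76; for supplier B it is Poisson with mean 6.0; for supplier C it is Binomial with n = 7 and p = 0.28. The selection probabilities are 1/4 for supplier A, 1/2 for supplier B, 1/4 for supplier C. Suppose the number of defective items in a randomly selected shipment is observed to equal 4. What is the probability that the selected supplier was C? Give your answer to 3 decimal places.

Likelihoods P(X=4 | ·): A: 0.00504948; B: 0.133853; C: 0.0802967.
Posterior ∝ prior × likelihood. Numerator for C: 0.25·0.0802967 = 0.0200742.
Normalizing constant: 0.25·0.00504948 + 0.5·0.133853 + 0.25·0.0802967 = 0.0882629.
P(C | observation) = 0.0200742 / 0.0882629 = 0.227436.

0.227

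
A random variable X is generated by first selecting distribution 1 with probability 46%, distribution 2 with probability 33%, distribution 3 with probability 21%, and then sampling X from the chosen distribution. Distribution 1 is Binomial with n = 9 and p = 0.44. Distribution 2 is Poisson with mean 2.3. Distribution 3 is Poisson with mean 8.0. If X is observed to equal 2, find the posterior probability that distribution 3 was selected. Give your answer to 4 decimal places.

0.0155

Likelihoods P(X=2 | ·): 1: 0.120372; 2: 0.265185; 3: 0.0107348.
Posterior ∝ prior × likelihood. Numerator for 3: 0.21·0.0107348 = 0.00225431.
Normalizing constant: 0.46·0.120372 + 0.33·0.265185 + 0.21·0.0107348 = 0.145136.
P(3 | observation) = 0.00225431 / 0.145136 = 0.0155324.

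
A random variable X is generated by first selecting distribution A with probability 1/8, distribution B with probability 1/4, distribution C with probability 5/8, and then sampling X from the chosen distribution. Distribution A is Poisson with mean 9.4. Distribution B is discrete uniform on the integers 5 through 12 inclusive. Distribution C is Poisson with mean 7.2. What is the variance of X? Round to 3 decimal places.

Per component, A: μ=9.4, E[X²]=97.76; B: μ=8.5, E[X²]=77.5; C: μ=7.2, E[X²]=59.04.
E[X] = 0.125·9.4 + 0.25·8.5 + 0.625·7.2 = 7.8.
E[X²] = 0.125·97.76 + 0.25·77.5 + 0.625·59.04 = 68.495.
Var(X) = E[X²] − (E[X])² = 68.495 − 60.84 = 7.655.

7.655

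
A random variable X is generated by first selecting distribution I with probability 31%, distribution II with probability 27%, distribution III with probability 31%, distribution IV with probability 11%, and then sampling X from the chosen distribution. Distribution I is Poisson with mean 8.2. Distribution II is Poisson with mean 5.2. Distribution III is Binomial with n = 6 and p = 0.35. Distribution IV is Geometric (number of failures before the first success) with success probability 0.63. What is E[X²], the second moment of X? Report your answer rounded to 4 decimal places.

For each component E[X²] = Var + (mean)², giving I: 75.44; II: 32.24; III: 5.775; IV: 1.27715.
Overall E[X²] = 0.31·75.44 + 0.27·32.24 + 0.31·5.775 + 0.11·1.27715 = 34.0219.

34.0219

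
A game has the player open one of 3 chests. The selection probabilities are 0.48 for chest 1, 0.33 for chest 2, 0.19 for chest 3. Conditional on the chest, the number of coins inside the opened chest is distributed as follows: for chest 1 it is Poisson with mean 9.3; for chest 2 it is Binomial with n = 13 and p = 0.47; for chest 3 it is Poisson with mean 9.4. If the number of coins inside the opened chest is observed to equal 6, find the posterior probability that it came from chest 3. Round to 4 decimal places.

0.1193

Likelihoods P(X=6 | ·): 1: 0.0821536; 2: 0.217288; 3: 0.0792623.
Posterior ∝ prior × likelihood. Numerator for 3: 0.19·0.0792623 = 0.0150598.
Normalizing constant: 0.48·0.0821536 + 0.33·0.217288 + 0.19·0.0792623 = 0.126199.
P(3 | observation) = 0.0150598 / 0.126199 = 0.119334.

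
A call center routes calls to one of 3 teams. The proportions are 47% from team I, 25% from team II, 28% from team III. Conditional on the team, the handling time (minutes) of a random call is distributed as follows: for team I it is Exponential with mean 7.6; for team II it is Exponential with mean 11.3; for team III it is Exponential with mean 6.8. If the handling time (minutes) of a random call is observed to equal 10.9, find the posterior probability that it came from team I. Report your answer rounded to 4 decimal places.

Likelihoods f(10.9 | ·): I: 0.0313557; II: 0.0337288; III: 0.0296035.
Posterior ∝ prior × likelihood. Numerator for I: 0.47·0.0313557 = 0.0147372.
Normalizing constant: 0.47·0.0313557 + 0.25·0.0337288 + 0.28·0.0296035 = 0.0314583.
P(I | observation) = 0.0147372 / 0.0314583 = 0.468467.

0.4685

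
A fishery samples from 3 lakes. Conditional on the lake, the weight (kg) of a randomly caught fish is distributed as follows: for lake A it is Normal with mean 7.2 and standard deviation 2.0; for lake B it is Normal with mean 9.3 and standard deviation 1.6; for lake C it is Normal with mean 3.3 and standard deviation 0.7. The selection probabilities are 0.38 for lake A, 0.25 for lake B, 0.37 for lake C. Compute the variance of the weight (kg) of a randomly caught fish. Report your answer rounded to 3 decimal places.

8.229

Per component, A: μ=7.2, E[X²]=55.84; B: μ=9.3, E[X²]=89.05; C: μ=3.3, E[X²]=11.38.
E[X] = 0.38·7.2 + 0.25·9.3 + 0.37·3.3 = 6.282.
E[X²] = 0.38·55.84 + 0.25·89.05 + 0.37·11.38 = 47.6923.
Var(X) = E[X²] − (E[X])² = 47.6923 − 39.4635 = 8.22878.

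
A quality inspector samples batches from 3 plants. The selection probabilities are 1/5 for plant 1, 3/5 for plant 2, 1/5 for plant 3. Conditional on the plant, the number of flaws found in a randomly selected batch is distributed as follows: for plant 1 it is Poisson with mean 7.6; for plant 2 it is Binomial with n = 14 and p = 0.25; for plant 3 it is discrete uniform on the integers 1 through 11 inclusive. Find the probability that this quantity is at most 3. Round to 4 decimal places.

0.3784

Conditional on each plant, P(X ≤ 3): 1: 0.0553713; 2: 0.52134; 3: 0.272727.
By total probability, P(X ≤ 3) = 0.2·0.0553713 + 0.6·0.52134 + 0.2·0.272727 = 0.378424.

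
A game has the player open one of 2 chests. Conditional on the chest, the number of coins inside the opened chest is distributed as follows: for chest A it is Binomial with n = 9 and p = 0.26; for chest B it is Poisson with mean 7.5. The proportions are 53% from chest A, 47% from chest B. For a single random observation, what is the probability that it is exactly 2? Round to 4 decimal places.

0.1640

Conditional on each chest, P(X = 2): A: 0.295714; B: 0.0155555.
By total probability, P(X = 2) = 0.53·0.295714 + 0.47·0.0155555 = 0.164039.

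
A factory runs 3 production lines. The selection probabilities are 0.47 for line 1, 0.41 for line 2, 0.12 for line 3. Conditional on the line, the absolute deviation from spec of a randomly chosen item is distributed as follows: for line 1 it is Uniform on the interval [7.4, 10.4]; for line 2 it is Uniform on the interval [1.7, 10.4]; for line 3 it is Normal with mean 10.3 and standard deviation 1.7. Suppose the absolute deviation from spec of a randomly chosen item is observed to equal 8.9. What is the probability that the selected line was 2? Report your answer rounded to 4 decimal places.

Likelihoods f(8.9 | ·): 1: 0.333333; 2: 0.114943; 3: 0.167183.
Posterior ∝ prior × likelihood. Numerator for 2: 0.41·0.114943 = 0.0471264.
Normalizing constant: 0.47·0.333333 + 0.41·0.114943 + 0.12·0.167183 = 0.223855.
P(2 | observation) = 0.0471264 / 0.223855 = 0.210522.

0.2105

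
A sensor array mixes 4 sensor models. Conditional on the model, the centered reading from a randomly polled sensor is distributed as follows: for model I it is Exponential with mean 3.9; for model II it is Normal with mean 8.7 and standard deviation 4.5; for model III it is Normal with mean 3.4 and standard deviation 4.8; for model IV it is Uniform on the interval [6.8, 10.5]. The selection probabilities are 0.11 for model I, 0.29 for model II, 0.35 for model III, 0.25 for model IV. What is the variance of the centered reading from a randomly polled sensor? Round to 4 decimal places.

22.5229

Per component, I: μ=3.9, E[X²]=30.42; II: μ=8.7, E[X²]=95.94; III: μ=3.4, E[X²]=34.6; IV: μ=8.65, E[X²]=75.9633.
E[X] = 0.11·3.9 + 0.29·8.7 + 0.35·3.4 + 0.25·8.65 = 6.3045.
E[X²] = 0.11·30.42 + 0.29·95.94 + 0.35·34.6 + 0.25·75.9633 = 62.2696.
Var(X) = E[X²] − (E[X])² = 62.2696 − 39.7467 = 22.5229.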